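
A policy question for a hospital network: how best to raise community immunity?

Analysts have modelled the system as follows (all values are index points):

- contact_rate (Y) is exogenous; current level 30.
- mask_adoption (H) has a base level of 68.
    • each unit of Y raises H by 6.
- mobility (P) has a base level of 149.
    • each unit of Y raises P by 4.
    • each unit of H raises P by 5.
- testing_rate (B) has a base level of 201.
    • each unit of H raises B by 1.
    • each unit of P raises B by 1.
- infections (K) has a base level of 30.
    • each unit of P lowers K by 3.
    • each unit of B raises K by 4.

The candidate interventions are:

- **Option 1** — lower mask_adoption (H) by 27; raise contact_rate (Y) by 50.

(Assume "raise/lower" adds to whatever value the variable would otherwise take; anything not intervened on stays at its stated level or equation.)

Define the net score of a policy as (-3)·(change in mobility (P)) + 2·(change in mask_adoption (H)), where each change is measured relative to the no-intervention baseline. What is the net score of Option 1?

-4149

Baseline:
  Y = 30
  H = 68 + 6·30 = 248
  P = 149 + 4·30 + 5·248 = 1509
Option 1 (H − 27, Y + 50):
  Y = 30 + 50 = 80
  H = 68 + 6·80 (−27 from intervention) = 521
  P = 149 + 4·80 + 5·521 = 3074
ΔP = 3074 − 1509 = 1565; ΔH = 521 − 248 = 273
Score = (-3)·1565 + 2·273 = -4149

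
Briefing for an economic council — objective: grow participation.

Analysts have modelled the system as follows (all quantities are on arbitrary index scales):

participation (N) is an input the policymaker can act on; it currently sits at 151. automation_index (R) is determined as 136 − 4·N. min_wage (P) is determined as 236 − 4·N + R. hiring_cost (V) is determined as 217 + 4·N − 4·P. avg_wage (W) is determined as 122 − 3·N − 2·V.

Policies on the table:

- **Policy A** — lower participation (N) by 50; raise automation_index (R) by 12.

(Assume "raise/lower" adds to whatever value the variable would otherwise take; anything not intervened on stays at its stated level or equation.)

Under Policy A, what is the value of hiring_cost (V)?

Policy A (N − 50, R + 12):
  N = 151 − 50 = 101
  R = 136 − 4·101 (+12 from intervention) = -256
  P = 236 − 4·101 + (-256) = -424
  V = 217 + 4·101 − 4·(-424) = 2317

2317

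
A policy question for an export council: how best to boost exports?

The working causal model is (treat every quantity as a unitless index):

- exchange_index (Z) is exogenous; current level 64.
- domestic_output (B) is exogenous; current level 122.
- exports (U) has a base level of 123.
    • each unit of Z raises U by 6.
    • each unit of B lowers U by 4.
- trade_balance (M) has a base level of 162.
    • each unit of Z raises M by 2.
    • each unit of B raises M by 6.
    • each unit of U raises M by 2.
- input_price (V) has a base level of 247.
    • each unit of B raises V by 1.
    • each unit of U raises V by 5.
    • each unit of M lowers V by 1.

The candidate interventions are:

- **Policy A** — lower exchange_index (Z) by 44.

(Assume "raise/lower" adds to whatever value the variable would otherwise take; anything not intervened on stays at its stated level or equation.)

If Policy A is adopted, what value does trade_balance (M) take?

Policy A (Z − 44):
  Z = 64 − 44 = 20
  B = 122
  U = 123 + 6·20 − 4·122 = -245
  M = 162 + 2·20 + 6·122 + 2·(-245) = 444

444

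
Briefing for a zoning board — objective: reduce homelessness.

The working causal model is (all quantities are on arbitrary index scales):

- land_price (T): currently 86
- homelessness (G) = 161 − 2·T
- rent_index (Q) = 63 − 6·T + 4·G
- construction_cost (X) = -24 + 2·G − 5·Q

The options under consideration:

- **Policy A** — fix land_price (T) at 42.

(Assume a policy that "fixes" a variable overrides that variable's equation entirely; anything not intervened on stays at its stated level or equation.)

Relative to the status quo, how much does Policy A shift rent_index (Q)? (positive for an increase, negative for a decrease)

Baseline:
  T = 86
  G = 161 − 2·86 = -11
  Q = 63 − 6·86 + 4·(-11) = -497
Policy A (T := 42):
  T = 42
  G = 161 − 2·42 = 77
  Q = 63 − 6·42 + 4·77 = 119
Change in Q: 119 − (-497) = 616

616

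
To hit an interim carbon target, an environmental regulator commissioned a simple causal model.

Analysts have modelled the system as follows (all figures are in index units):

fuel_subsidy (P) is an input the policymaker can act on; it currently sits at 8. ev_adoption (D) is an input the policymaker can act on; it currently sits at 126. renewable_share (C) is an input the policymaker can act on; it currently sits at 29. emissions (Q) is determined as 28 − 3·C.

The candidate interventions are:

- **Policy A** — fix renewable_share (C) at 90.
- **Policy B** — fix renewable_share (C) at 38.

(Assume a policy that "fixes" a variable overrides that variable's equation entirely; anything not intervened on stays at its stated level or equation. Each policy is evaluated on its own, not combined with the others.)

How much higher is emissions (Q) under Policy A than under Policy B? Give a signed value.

-156

Policy A (C := 90):
  C = 90
  Q = 28 − 3·90 = -242
Policy B (C := 38):
  C = 38
  Q = 28 − 3·38 = -86
Q: -242 − (-86) = -156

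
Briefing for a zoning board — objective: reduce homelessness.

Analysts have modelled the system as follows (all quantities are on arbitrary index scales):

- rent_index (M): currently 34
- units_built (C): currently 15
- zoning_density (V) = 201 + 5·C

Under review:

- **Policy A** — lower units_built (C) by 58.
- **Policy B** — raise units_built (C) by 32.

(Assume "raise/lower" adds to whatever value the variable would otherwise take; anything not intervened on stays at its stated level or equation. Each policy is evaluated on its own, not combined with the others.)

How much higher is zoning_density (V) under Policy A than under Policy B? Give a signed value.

Policy A (C − 58):
  C = 15 − 58 = -43
  V = 201 + 5·(-43) = -14
Policy B (C + 32):
  C = 15 + 32 = 47
  V = 201 + 5·47 = 436
V: -14 − 436 = -450

-450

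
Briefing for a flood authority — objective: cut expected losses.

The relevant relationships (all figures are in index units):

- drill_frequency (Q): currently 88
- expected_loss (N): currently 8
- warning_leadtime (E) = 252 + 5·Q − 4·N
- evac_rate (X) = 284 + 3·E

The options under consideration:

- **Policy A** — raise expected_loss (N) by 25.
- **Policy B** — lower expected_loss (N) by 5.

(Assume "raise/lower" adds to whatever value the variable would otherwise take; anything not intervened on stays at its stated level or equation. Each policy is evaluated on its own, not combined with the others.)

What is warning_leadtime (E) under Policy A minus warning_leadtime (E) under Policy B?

Policy A (N + 25):
  Q = 88
  N = 8 + 25 = 33
  E = 252 + 5·88 − 4·33 = 560
Policy B (N − 5):
  Q = 88
  N = 8 − 5 = 3
  E = 252 + 5·88 − 4·3 = 680
E: 560 − 680 = -120

-120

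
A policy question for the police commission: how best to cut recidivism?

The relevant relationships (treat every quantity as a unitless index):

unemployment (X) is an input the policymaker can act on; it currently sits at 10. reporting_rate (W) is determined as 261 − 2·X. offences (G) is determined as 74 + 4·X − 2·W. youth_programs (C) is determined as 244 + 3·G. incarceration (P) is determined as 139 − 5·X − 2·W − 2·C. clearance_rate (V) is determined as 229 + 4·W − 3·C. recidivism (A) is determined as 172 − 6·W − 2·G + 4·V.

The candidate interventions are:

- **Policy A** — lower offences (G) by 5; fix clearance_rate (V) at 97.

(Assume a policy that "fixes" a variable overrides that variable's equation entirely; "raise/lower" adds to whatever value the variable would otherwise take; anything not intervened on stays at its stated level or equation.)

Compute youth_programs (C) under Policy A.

Policy A (G − 5, V := 97):
  X = 10
  W = 261 − 2·10 = 241
  G = 74 + 4·10 − 2·241 (−5 from intervention) = -373
  C = 244 + 3·(-373) = -875

-875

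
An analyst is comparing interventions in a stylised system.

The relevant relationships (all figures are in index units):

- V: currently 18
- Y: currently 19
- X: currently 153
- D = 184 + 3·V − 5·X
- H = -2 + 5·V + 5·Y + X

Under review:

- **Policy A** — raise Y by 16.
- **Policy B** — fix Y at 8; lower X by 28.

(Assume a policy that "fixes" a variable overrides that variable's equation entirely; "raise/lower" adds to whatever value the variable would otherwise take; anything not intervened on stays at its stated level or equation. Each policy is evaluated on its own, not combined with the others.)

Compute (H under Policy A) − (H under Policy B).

163

Policy A (Y + 16):
  V = 18
  Y = 19 + 16 = 35
  X = 153
  H = -2 + 5·18 + 5·35 + 153 = 416
Policy B (Y := 8, X − 28):
  V = 18
  Y = 8
  X = 153 − 28 = 125
  H = -2 + 5·18 + 5·8 + 125 = 253
H: 416 − 253 = 163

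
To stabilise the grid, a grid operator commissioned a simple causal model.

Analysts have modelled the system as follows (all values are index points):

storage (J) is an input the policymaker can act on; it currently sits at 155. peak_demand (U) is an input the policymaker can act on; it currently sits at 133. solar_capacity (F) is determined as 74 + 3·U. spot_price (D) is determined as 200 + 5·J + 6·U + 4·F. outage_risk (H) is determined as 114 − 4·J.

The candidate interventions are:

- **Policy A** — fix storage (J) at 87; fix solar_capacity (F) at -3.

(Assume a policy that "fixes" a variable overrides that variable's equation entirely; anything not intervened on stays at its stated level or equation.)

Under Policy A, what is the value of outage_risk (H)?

Policy A (J := 87, F := -3):
  J = 87
  H = 114 − 4·87 = -234

-234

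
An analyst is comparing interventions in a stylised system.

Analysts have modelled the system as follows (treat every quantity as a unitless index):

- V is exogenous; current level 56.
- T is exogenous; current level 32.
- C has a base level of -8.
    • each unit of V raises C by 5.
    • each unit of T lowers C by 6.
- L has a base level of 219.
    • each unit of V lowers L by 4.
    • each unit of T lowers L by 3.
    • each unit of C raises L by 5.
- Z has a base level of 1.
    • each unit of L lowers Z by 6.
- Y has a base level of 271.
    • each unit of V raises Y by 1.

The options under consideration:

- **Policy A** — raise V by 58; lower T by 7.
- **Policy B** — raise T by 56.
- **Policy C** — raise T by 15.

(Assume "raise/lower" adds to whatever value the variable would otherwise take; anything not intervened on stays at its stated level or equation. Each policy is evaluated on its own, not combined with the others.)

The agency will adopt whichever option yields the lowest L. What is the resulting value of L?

-1549

Policy A (V + 58, T − 7):
  V = 56 + 58 = 114
  T = 32 − 7 = 25
  C = -8 + 5·114 − 6·25 = 412
  L = 219 − 4·114 − 3·25 + 5·412 = 1748
Policy B (T + 56):
  V = 56
  T = 32 + 56 = 88
  C = -8 + 5·56 − 6·88 = -256
  L = 219 − 4·56 − 3·88 + 5·(-256) = -1549
Policy C (T + 15):
  V = 56
  T = 32 + 15 = 47
  C = -8 + 5·56 − 6·47 = -10
  L = 219 − 4·56 − 3·47 + 5·(-10) = -196
Comparing — Policy A: L=1748, Policy B: L=-1549, Policy C: L=-196. Lowest is -1549 (Policy B).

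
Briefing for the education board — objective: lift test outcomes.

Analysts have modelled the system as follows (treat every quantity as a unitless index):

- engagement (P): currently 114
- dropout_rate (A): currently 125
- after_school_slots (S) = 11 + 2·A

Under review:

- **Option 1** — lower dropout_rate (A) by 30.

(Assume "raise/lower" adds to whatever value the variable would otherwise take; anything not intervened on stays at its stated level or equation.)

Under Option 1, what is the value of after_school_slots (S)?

Option 1 (A − 30):
  A = 125 − 30 = 95
  S = 11 + 2·95 = 201

201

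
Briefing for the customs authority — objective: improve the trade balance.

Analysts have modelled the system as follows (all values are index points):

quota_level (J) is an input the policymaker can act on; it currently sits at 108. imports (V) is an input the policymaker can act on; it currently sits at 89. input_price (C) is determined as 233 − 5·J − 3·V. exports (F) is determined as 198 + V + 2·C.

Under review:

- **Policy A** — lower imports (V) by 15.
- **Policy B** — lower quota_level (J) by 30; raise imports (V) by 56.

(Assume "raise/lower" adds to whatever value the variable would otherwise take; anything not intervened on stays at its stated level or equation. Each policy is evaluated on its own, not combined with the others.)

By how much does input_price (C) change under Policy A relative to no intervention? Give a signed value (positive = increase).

45

Baseline:
  J = 108
  V = 89
  C = 233 − 5·108 − 3·89 = -574
Policy A (V − 15):
  J = 108
  V = 89 − 15 = 74
  C = 233 − 5·108 − 3·74 = -529
Change in C: -529 − (-574) = 45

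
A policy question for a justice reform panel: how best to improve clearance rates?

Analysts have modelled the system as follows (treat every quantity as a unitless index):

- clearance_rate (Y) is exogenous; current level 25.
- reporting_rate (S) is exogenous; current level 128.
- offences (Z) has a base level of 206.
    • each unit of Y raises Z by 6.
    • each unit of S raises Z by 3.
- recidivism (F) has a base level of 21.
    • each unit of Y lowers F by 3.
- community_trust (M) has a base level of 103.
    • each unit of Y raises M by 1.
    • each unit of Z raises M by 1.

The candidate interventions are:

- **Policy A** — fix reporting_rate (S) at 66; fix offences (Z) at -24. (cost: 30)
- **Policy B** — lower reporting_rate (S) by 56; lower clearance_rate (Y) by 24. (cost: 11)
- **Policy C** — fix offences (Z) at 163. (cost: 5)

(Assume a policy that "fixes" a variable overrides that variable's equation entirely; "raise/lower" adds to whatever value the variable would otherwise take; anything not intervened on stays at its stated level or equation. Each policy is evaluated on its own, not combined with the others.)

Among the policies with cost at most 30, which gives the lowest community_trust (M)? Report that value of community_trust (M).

Policy A (S := 66, Z := -24):
  Y = 25
  S = 66
  Z = -24
  M = 103 + 25 + (-24) = 104
Policy B (S − 56, Y − 24):
  Y = 25 − 24 = 1
  S = 128 − 56 = 72
  Z = 206 + 6·1 + 3·72 = 428
  M = 103 + 1 + 428 = 532
Policy C (Z := 163):
  Y = 25
  S = 128
  Z = 163
  M = 103 + 25 + 163 = 291
Comparing — Policy A: M=104, Policy B: M=532, Policy C: M=291. Lowest is 104 (Policy A).

104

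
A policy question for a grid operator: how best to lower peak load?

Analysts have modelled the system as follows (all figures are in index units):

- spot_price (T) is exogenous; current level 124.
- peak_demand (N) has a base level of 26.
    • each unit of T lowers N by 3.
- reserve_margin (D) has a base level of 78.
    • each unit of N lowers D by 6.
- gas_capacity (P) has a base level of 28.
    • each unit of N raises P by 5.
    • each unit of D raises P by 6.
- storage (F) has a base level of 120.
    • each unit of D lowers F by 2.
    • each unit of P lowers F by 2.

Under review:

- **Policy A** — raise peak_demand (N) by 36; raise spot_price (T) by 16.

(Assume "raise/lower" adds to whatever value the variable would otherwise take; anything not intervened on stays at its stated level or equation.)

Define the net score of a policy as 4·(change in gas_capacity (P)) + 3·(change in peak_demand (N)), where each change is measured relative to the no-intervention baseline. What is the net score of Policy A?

1452

Baseline:
  T = 124
  N = 26 − 3·124 = -346
  D = 78 − 6·(-346) = 2154
  P = 28 + 5·(-346) + 6·2154 = 11222
Policy A (N + 36, T + 16):
  T = 124 + 16 = 140
  N = 26 − 3·140 (+36 from intervention) = -358
  D = 78 − 6·(-358) = 2226
  P = 28 + 5·(-358) + 6·2226 = 11594
ΔP = 11594 − 11222 = 372; ΔN = -358 − (-346) = -12
Score = 4·372 + 3·(-12) = 1452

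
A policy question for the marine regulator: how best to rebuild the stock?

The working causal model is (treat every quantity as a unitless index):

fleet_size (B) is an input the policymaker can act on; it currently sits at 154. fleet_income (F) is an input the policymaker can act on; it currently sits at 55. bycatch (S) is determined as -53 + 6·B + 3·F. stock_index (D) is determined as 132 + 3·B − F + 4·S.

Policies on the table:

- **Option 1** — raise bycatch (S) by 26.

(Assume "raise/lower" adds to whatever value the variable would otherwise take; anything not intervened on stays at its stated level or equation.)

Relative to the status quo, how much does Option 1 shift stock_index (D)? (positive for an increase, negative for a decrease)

104

Baseline:
  B = 154
  F = 55
  S = -53 + 6·154 + 3·55 = 1036
  D = 132 + 3·154 − 55 + 4·1036 = 4683
Option 1 (S + 26):
  B = 154
  F = 55
  S = -53 + 6·154 + 3·55 (+26 from intervention) = 1062
  D = 132 + 3·154 − 55 + 4·1062 = 4787
Change in D: 4787 − 4683 = 104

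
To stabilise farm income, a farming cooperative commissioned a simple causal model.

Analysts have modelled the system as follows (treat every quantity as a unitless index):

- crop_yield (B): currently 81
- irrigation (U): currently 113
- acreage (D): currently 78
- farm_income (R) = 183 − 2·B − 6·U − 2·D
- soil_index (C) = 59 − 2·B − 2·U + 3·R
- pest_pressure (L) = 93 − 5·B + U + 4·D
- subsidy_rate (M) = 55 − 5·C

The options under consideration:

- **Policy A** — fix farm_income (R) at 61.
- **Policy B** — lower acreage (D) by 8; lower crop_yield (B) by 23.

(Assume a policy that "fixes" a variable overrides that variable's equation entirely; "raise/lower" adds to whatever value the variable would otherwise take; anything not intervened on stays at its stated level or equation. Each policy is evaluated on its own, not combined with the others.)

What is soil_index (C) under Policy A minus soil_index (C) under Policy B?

Policy A (R := 61):
  B = 81
  U = 113
  D = 78
  R = 61
  C = 59 − 2·81 − 2·113 + 3·61 = -146
Policy B (D − 8, B − 23):
  B = 81 − 23 = 58
  U = 113
  D = 78 − 8 = 70
  R = 183 − 2·58 − 6·113 − 2·70 = -751
  C = 59 − 2·58 − 2·113 + 3·(-751) = -2536
C: -146 − (-2536) = 2390

2390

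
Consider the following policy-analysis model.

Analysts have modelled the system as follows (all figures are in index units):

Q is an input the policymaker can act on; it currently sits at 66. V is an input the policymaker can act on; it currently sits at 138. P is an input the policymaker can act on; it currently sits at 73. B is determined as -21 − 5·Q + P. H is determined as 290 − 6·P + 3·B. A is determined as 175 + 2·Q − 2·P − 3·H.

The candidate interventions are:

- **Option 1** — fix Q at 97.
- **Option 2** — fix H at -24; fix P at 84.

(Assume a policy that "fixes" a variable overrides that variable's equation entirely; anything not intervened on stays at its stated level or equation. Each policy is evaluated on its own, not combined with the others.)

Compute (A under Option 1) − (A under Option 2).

4353

Option 1 (Q := 97):
  Q = 97
  P = 73
  B = -21 − 5·97 + 73 = -433
  H = 290 − 6·73 + 3·(-433) = -1447
  A = 175 + 2·97 − 2·73 − 3·(-1447) = 4564
Option 2 (H := -24, P := 84):
  Q = 66
  P = 84
  B = -21 − 5·66 + 84 = -267
  H = -24
  A = 175 + 2·66 − 2·84 − 3·(-24) = 211
A: 4564 − 211 = 4353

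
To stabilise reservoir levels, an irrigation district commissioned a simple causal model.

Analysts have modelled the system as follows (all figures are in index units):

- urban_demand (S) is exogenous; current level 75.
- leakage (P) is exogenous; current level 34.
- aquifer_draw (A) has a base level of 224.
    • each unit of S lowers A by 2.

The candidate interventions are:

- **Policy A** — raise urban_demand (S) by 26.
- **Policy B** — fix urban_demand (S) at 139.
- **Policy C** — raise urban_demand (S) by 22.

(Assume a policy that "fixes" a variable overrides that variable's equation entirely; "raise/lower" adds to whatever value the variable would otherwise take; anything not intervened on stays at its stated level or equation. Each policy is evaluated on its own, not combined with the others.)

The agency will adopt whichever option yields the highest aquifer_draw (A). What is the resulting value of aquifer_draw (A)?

30

Policy A (S + 26):
  S = 75 + 26 = 101
  A = 224 − 2·101 = 22
Policy B (S := 139):
  S = 139
  A = 224 − 2·139 = -54
Policy C (S + 22):
  S = 75 + 22 = 97
  A = 224 − 2·97 = 30
Comparing — Policy A: A=22, Policy B: A=-54, Policy C: A=30. Highest is 30 (Policy C).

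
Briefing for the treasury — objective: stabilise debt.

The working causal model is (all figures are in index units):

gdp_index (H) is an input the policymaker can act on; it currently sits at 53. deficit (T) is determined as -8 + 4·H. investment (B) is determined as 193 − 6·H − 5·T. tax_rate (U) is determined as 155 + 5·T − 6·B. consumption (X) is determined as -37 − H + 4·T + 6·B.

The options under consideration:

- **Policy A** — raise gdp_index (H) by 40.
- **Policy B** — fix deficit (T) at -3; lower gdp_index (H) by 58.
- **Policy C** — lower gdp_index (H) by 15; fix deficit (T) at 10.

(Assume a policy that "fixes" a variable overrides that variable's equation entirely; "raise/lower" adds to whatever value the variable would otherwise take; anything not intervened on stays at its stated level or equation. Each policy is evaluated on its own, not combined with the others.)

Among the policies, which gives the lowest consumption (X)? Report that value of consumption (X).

-11784

Policy A (H + 40):
  H = 53 + 40 = 93
  T = -8 + 4·93 = 364
  B = 193 − 6·93 − 5·364 = -2185
  X = -37 − 93 + 4·364 + 6·(-2185) = -11784
Policy B (T := -3, H − 58):
  H = 53 − 58 = -5
  T = -3
  B = 193 − 6·(-5) − 5·(-3) = 238
  X = -37 − (-5) + 4·(-3) + 6·238 = 1384
Policy C (H − 15, T := 10):
  H = 53 − 15 = 38
  T = 10
  B = 193 − 6·38 − 5·10 = -85
  X = -37 − 38 + 4·10 + 6·(-85) = -545
Comparing — Policy A: X=-11784, Policy B: X=1384, Policy C: X=-545. Lowest is -11784 (Policy A).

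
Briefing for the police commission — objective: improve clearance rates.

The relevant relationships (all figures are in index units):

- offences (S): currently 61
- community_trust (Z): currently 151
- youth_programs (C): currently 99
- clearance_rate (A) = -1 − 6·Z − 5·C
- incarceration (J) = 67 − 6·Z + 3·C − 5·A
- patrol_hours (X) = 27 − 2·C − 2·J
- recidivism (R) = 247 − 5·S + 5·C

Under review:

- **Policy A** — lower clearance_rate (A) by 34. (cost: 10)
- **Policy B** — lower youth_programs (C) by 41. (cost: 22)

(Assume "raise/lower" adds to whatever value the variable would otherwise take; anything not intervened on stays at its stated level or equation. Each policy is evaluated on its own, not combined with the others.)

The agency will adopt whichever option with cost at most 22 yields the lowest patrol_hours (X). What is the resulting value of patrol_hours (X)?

-13447

Policy A (A − 34):
  Z = 151
  C = 99
  A = -1 − 6·151 − 5·99 (−34 from intervention) = -1436
  J = 67 − 6·151 + 3·99 − 5·(-1436) = 6638
  X = 27 − 2·99 − 2·6638 = -13447
Policy B (C − 41):
  Z = 151
  C = 99 − 41 = 58
  A = -1 − 6·151 − 5·58 = -1197
  J = 67 − 6·151 + 3·58 − 5·(-1197) = 5320
  X = 27 − 2·58 − 2·5320 = -10729
Comparing — Policy A: X=-13447, Policy B: X=-10729. Lowest is -13447 (Policy A).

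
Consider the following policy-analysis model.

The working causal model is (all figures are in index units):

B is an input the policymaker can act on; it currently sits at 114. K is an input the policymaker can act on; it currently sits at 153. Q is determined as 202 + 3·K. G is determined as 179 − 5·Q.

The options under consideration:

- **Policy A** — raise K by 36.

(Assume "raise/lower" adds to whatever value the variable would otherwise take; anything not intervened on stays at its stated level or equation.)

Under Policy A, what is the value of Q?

769

Policy A (K + 36):
  K = 153 + 36 = 189
  Q = 202 + 3·189 = 769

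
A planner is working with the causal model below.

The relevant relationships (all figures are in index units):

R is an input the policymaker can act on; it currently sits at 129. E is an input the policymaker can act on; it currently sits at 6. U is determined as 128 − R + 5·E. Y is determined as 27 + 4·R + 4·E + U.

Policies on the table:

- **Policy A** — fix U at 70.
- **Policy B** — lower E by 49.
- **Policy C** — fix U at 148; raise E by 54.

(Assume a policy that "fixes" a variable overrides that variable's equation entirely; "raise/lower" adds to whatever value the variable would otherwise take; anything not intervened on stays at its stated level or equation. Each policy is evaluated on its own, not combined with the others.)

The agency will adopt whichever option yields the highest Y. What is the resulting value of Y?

931

Policy A (U := 70):
  R = 129
  E = 6
  U = 70
  Y = 27 + 4·129 + 4·6 + 70 = 637
Policy B (E − 49):
  R = 129
  E = 6 − 49 = -43
  U = 128 − 129 + 5·(-43) = -216
  Y = 27 + 4·129 + 4·(-43) + (-216) = 155
Policy C (U := 148, E + 54):
  R = 129
  E = 6 + 54 = 60
  U = 148
  Y = 27 + 4·129 + 4·60 + 148 = 931
Comparing — Policy A: Y=637, Policy B: Y=155, Policy C: Y=931. Highest is 931 (Policy C).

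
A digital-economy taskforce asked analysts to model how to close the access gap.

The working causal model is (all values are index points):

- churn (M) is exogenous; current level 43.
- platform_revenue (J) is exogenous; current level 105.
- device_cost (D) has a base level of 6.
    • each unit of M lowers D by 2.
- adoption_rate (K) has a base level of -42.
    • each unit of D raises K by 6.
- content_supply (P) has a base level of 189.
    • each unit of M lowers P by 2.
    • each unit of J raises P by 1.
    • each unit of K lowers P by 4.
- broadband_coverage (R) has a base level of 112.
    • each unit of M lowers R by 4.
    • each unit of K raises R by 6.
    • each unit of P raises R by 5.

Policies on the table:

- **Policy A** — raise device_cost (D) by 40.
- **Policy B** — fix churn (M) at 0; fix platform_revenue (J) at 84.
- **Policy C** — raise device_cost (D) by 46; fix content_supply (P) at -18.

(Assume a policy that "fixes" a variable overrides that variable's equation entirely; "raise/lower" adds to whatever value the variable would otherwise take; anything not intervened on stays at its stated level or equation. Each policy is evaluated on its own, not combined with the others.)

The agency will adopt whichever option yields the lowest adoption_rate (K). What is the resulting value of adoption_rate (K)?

Policy A (D + 40):
  M = 43
  D = 6 − 2·43 (+40 from intervention) = -40
  K = -42 + 6·(-40) = -282
Policy B (M := 0, J := 84):
  M = 0
  D = 6 − 2·0 = 6
  K = -42 + 6·6 = -6
Policy C (D + 46, P := -18):
  M = 43
  D = 6 − 2·43 (+46 from intervention) = -34
  K = -42 + 6·(-34) = -246
Comparing — Policy A: K=-282, Policy B: K=-6, Policy C: K=-246. Lowest is -282 (Policy A).

-282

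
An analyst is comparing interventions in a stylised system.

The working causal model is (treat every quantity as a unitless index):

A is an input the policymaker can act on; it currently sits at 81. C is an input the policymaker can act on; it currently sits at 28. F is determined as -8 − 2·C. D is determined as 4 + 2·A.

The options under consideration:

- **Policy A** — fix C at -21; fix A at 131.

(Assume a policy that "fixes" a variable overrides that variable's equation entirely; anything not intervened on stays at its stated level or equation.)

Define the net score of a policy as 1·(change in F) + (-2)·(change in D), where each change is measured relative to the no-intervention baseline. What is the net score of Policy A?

-102

Baseline:
  A = 81
  C = 28
  F = -8 − 2·28 = -64
  D = 4 + 2·81 = 166
Policy A (C := -21, A := 131):
  A = 131
  C = -21
  F = -8 − 2·(-21) = 34
  D = 4 + 2·131 = 266
ΔF = 34 − (-64) = 98; ΔD = 266 − 166 = 100
Score = 1·98 + (-2)·100 = -102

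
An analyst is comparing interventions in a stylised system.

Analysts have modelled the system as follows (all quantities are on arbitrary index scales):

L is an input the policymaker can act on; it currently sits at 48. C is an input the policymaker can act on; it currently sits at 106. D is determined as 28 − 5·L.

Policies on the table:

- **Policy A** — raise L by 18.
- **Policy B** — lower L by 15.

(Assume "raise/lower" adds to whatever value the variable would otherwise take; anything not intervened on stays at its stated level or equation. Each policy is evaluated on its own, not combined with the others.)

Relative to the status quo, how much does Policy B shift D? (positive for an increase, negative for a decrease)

75

Baseline:
  L = 48
  D = 28 − 5·48 = -212
Policy B (L − 15):
  L = 48 − 15 = 33
  D = 28 − 5·33 = -137
Change in D: -137 − (-212) = 75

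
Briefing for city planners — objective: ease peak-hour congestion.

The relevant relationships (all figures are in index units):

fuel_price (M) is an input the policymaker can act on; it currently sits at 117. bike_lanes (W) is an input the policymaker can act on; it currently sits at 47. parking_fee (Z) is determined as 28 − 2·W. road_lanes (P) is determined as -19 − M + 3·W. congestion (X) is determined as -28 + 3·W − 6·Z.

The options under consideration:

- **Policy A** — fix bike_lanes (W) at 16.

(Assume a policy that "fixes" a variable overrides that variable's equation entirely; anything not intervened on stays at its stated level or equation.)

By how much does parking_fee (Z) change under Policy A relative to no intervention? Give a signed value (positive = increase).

62

Baseline:
  W = 47
  Z = 28 − 2·47 = -66
Policy A (W := 16):
  W = 16
  Z = 28 − 2·16 = -4
Change in Z: -4 − (-66) = 62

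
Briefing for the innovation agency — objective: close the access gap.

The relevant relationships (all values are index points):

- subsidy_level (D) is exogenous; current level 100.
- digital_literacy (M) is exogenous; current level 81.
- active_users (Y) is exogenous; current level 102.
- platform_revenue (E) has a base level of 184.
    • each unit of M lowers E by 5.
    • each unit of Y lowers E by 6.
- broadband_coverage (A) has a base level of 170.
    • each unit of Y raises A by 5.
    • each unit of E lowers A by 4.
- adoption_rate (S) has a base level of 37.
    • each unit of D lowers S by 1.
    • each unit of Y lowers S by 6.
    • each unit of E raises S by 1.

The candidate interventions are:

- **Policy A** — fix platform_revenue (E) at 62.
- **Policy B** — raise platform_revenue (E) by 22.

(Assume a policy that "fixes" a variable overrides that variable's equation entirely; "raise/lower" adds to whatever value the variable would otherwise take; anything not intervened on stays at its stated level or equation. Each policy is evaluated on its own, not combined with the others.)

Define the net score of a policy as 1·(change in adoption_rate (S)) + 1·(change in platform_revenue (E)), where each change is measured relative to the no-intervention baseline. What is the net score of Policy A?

Baseline:
  D = 100
  M = 81
  Y = 102
  E = 184 − 5·81 − 6·102 = -833
  S = 37 − 100 − 6·102 + (-833) = -1508
Policy A (E := 62):
  D = 100
  M = 81
  Y = 102
  E = 62
  S = 37 − 100 − 6·102 + 62 = -613
ΔS = -613 − (-1508) = 895; ΔE = 62 − (-833) = 895
Score = 1·895 + 1·895 = 1790

1790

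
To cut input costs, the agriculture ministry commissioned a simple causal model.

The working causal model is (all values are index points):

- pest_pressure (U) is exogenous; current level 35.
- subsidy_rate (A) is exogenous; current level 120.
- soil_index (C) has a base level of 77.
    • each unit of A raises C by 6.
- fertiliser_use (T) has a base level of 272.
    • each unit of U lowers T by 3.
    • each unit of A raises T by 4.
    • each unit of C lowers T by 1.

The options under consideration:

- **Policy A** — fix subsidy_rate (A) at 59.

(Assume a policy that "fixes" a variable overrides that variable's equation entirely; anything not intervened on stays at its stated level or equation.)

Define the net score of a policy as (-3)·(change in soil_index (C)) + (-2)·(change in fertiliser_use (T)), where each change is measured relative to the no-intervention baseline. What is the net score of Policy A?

854

Baseline:
  U = 35
  A = 120
  C = 77 + 6·120 = 797
  T = 272 − 3·35 + 4·120 − 797 = -150
Policy A (A := 59):
  U = 35
  A = 59
  C = 77 + 6·59 = 431
  T = 272 − 3·35 + 4·59 − 431 = -28
ΔC = 431 − 797 = -366; ΔT = -28 − (-150) = 122
Score = (-3)·(-366) + (-2)·122 = 854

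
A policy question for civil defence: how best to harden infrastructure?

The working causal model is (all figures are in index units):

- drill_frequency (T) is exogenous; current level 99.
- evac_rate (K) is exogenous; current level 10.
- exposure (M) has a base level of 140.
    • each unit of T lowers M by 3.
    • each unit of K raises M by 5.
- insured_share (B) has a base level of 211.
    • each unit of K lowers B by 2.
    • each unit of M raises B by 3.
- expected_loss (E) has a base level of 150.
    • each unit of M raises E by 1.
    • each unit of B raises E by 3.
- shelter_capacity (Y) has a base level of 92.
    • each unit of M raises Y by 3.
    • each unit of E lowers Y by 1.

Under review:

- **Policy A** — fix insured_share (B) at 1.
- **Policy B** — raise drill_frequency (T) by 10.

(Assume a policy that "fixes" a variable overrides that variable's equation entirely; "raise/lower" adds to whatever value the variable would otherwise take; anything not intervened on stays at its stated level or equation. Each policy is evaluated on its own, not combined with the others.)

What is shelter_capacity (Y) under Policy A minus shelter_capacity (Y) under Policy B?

Policy A (B := 1):
  T = 99
  K = 10
  M = 140 − 3·99 + 5·10 = -107
  B = 1
  E = 150 + (-107) + 3·1 = 46
  Y = 92 + 3·(-107) − 46 = -275
Policy B (T + 10):
  T = 99 + 10 = 109
  K = 10
  M = 140 − 3·109 + 5·10 = -137
  B = 211 − 2·10 + 3·(-137) = -220
  E = 150 + (-137) + 3·(-220) = -647
  Y = 92 + 3·(-137) − (-647) = 328
Y: -275 − 328 = -603

-603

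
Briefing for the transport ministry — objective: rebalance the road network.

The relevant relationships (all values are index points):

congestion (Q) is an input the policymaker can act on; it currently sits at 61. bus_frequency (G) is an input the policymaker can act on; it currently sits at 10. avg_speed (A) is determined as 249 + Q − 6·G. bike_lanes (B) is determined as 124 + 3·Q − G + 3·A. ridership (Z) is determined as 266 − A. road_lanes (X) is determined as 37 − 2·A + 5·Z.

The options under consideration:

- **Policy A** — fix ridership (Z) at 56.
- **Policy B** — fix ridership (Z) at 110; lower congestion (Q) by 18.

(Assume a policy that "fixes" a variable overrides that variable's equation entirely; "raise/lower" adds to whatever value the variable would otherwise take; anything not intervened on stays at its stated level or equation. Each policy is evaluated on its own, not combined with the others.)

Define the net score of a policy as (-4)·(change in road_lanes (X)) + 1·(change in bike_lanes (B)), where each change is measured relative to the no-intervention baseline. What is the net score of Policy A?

Baseline:
  Q = 61
  G = 10
  A = 249 + 61 − 6·10 = 250
  B = 124 + 3·61 − 10 + 3·250 = 1047
  Z = 266 − 250 = 16
  X = 37 − 2·250 + 5·16 = -383
Policy A (Z := 56):
  Q = 61
  G = 10
  A = 249 + 61 − 6·10 = 250
  B = 124 + 3·61 − 10 + 3·250 = 1047
  Z = 56
  X = 37 − 2·250 + 5·56 = -183
ΔX = -183 − (-383) = 200; ΔB = 1047 − 1047 = 0
Score = (-4)·200 + 1·0 = -800

-800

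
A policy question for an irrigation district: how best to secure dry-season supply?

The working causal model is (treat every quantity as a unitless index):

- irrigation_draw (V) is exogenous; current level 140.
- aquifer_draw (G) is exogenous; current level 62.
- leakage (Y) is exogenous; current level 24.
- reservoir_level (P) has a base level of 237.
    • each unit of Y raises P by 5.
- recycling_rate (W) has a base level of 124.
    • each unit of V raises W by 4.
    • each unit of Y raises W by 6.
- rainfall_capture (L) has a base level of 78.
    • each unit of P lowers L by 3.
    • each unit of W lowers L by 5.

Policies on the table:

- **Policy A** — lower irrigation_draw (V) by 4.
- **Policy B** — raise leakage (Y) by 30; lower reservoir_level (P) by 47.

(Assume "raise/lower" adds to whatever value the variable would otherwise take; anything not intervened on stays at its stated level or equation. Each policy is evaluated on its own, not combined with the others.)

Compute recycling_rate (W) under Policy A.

812

Policy A (V − 4):
  V = 140 − 4 = 136
  Y = 24
  W = 124 + 4·136 + 6·24 = 812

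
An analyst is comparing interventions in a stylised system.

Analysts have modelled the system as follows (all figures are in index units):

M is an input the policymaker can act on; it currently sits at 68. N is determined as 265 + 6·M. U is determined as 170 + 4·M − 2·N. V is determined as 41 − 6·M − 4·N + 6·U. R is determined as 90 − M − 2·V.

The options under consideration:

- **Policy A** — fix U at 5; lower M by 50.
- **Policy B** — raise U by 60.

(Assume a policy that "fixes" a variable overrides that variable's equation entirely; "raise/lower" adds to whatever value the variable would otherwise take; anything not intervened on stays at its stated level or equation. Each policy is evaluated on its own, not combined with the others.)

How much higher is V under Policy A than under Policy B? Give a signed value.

6594

Policy A (U := 5, M − 50):
  M = 68 − 50 = 18
  N = 265 + 6·18 = 373
  U = 5
  V = 41 − 6·18 − 4·373 + 6·5 = -1529
Policy B (U + 60):
  M = 68
  N = 265 + 6·68 = 673
  U = 170 + 4·68 − 2·673 (+60 from intervention) = -844
  V = 41 − 6·68 − 4·673 + 6·(-844) = -8123
V: -1529 − (-8123) = 6594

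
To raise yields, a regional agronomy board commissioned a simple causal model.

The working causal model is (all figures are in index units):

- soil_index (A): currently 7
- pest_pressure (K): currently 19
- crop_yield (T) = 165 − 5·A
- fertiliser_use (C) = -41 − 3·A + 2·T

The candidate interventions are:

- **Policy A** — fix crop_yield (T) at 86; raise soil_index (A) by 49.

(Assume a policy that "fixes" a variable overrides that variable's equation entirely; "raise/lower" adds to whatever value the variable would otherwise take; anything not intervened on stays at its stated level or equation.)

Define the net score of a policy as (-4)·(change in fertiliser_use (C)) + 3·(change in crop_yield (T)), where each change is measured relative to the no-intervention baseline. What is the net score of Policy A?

808

Baseline:
  A = 7
  T = 165 − 5·7 = 130
  C = -41 − 3·7 + 2·130 = 198
Policy A (T := 86, A + 49):
  A = 7 + 49 = 56
  T = 86
  C = -41 − 3·56 + 2·86 = -37
ΔC = -37 − 198 = -235; ΔT = 86 − 130 = -44
Score = (-4)·(-235) + 3·(-44) = 808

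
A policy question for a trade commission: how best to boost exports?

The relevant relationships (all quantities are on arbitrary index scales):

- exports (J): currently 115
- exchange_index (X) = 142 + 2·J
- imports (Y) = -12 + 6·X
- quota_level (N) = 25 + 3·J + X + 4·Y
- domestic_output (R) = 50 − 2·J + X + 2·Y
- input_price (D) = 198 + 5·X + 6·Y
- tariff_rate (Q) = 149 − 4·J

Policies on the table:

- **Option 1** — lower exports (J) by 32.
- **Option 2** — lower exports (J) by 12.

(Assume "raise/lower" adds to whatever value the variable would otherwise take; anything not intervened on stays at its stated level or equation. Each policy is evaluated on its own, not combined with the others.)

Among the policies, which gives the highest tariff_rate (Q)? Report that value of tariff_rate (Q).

-183

Option 1 (J − 32):
  J = 115 − 32 = 83
  Q = 149 − 4·83 = -183
Option 2 (J − 12):
  J = 115 − 12 = 103
  Q = 149 − 4·103 = -263
Comparing — Option 1: Q=-183, Option 2: Q=-263. Highest is -183 (Option 1).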